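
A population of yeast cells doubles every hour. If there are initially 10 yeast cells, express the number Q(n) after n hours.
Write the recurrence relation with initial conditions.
Each hour multiplies the count by 2, so the count after n hours depends only on the count after n-1 hours: Q(n) = 2 × Q(n-1). The starting count gives Q(0) = 10.
Unrolling n times gives the closed form Q(n) = 10 × 2ⁿ.

Q(n) = 2 × Q(n-1), Q(0) = 10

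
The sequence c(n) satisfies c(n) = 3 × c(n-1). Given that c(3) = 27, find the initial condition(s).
In general c(n) = 3ⁿ · c(0). At n = 3: c(0) = c(3) / 3^3 = 27 / 27 = 1.

c(0) = 1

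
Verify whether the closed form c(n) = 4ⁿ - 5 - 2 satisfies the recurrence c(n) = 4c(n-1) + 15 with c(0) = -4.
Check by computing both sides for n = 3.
From the recurrence with c(0) = -4:
  c(0) = -4, c(1) = -1, c(2) = 11, c(3) = 59
  so the recurrence gives c(3) = 59.
From the proposed closed form c(n) = 4ⁿ - 5 - 2:
  c(3) = 57.
The recurrence gives 59 but the closed form gives 57, so the closed form does not satisfy the recurrence.

No, the closed form is incorrect.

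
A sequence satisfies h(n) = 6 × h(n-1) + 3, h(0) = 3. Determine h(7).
Computing step by step:
h(0) = 3
h(1) = 6 × 3 + 3 = 21
h(2) = 6 × 21 + 3 = 129
h(3) = 6 × 129 + 3 = 777
h(4) = 6 × 777 + 3 = 4665
h(5) = 6 × 4665 + 3 = 27993
h(6) = 6 × 27993 + 3 = 167961
h(7) = 6 × 167961 + 3 = 1007769

1007769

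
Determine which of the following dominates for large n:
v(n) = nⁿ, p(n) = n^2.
Comparing growth rates:
Growth-rate hierarchy: log n ≺ any polynomial ≺ any exponential cⁿ (c>1) ≺ n! ≺ nⁿ.
super-exponential nⁿ dominates polynomial degree 2 asymptotically.

v(n) grows faster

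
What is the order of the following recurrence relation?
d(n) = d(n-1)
The order is the largest lag k for which d(n-k) appears. Here the deepest term is d(n-1), so the order is 1.

Order 1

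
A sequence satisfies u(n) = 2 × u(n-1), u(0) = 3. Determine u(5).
Computing step by step:
u(0) = 3
u(1) = 2 × 3 = 6
u(2) = 2 × 6 = 12
u(3) = 2 × 12 = 24
u(4) = 2 × 24 = 48
u(5) = 2 × 48 = 96

96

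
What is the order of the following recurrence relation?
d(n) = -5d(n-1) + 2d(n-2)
The order is the largest lag k for which d(n-k) appears. Here the deepest term is d(n-2), so the order is 2.

Order 2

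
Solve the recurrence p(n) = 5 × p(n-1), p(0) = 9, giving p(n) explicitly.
Recurrence: p(n) = 5 × p(n-1), initial: p(0) = 9.
Each term is 5 times the previous, so this is geometric with ratio 5. After n steps: p(n) = p(0)·5ⁿ = 9·5ⁿ.

p(n) = 9·5ⁿ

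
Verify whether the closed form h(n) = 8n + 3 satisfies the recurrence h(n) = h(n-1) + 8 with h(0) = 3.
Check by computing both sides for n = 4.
From the recurrence with h(0) = 3:
  h(0) = 3, h(1) = 11, h(2) = 19, h(3) = 27, h(4) = 35
  so the recurrence gives h(4) = 35.
From the proposed closed form h(n) = 8n + 3:
  h(4) = 35.
Both sides give 35 at n = 4, and the initial condition(s) match, so the closed form is consistent.

Yes, the closed form is correct.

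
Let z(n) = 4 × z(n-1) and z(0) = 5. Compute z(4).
Computing step by step:
z(0) = 5
z(1) = 4 × 5 = 20
z(2) = 4 × 20 = 80
z(3) = 4 × 80 = 320
z(4) = 4 × 320 = 1280

1280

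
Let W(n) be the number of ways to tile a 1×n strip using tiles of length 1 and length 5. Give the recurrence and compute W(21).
Condition on the last tile: it has length 1 (leaving a 1×(n-1) strip) or length 5 (leaving a 1×(n-5) strip), so W(n) = W(n-1) + W(n-5) (order-5 linear recurrence).
For 0 ≤ i < 5 only unit tiles fit, so W(i) = 1.
Iterating the recurrence: W(5) = 2, W(6) = 3, W(7) = 4, W(8) = 5, W(9) = 6, W(10) = 8, W(11) = 11, W(12) = 15, W(13) = 20, W(14) = 26, W(15) = 34, W(16) = 45, W(17) = 60, W(18) = 80, W(19) = 106, W(20) = 140, W(21) = 185.

W(n) = W(n-1) + W(n-5), with W(i) = 1 for 0 ≤ i < 5; W(21) = 185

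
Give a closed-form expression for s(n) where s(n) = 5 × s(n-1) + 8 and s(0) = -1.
Recurrence: s(n) = 5 × s(n-1) + 8, initial: s(0) = -1.
Try s(n) = A·5ⁿ + C. Substituting: A·5ⁿ + C = 5(A·5ⁿ⁻¹ + C) + 8 = A·5ⁿ + 5C + 8, so C = 5C + 8, giving C = -2. Then s(0) = A - 2 = -1 gives A = 1.

s(n) = 5ⁿ - 2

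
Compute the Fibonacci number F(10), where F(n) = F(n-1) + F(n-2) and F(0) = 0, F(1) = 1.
Computing the sequence terms:
0, 1, 1, 2, 3, 5, 8, 13, 21, 34, 55

55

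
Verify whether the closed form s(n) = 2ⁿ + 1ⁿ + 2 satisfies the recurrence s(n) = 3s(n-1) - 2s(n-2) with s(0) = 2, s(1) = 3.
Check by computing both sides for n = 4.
From the recurrence with s(0) = 2, s(1) = 3:
  s(0) = 2, s(1) = 3, s(2) = 5, s(3) = 9, s(4) = 17
  so the recurrence gives s(4) = 17.
From the proposed closed form s(n) = 2ⁿ + 1ⁿ + 2:
  s(4) = 19.
The recurrence gives 17 but the closed form gives 19, so the closed form does not satisfy the recurrence.

No, the closed form is incorrect.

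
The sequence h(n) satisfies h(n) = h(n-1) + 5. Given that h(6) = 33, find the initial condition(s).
h(6) = h(0) + 6·5, so h(0) = 33 - 30 = 3.

h(0) = 3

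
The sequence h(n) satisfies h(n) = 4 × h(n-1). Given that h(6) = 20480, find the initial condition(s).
In general h(n) = 4ⁿ · h(0). At n = 6: h(0) = h(6) / 4^6 = 20480 / 4096 = 5.

h(0) = 5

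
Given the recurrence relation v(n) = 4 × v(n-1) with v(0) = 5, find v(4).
Computing step by step:
v(0) = 5
v(1) = 4 × 5 = 20
v(2) = 4 × 20 = 80
v(3) = 4 × 80 = 320
v(4) = 4 × 320 = 1280

1280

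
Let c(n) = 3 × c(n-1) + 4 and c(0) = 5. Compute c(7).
Computing step by step:
c(0) = 5
c(1) = 3 × 5 + 4 = 19
c(2) = 3 × 19 + 4 = 61
c(3) = 3 × 61 + 4 = 187
c(4) = 3 × 187 + 4 = 565
c(5) = 3 × 565 + 4 = 1699
c(6) = 3 × 1699 + 4 = 5101
c(7) = 3 × 5101 + 4 = 15307

15307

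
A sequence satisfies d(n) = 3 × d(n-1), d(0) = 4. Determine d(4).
Computing step by step:
d(0) = 4
d(1) = 3 × 4 = 12
d(2) = 3 × 12 = 36
d(3) = 3 × 36 = 108
d(4) = 3 × 108 = 324

324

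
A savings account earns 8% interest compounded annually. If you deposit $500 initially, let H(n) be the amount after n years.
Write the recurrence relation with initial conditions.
Each year the balance grows by 8%, i.e. is multiplied by 1 + 8/100 = 1.08, so H(n) = 1.08 × H(n-1). The initial deposit gives H(0) = 500.
Unrolling gives the closed form H(n) = 500 × (1.08)ⁿ.

H(n) = 1.08 × H(n-1), H(0) = 500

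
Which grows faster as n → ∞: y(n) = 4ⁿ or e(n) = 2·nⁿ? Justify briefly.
Comparing growth rates:
Growth-rate hierarchy: log n ≺ any polynomial ≺ any exponential cⁿ (c>1) ≺ n! ≺ nⁿ.
super-exponential nⁿ dominates exponential base 4 asymptotically.

e(n) grows faster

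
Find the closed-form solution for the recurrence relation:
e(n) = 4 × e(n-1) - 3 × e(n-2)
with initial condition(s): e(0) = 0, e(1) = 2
Recurrence: e(n) = 4 × e(n-1) - 3 × e(n-2), initial: e(0) = 0, e(1) = 2.
Characteristic equation: r² - 4r + 3 = 0, which factors as (r - 3)(r - 1) = 0, so r = 3, 1. General solution e(n) = A·3ⁿ + B·1ⁿ. From e(0) = 0: A + B = 0. From e(1) = 2: 3A + 1B = 2. Solving gives A = 1, B = -1.

e(n) = 3ⁿ - 1ⁿ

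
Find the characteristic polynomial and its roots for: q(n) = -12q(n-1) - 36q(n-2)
Substitute q(n) = rⁿ and divide through by rⁿ⁻²: r² + 12r + 36 = 0
Factor: (r + 6)² = 0, so r = -6 (double root).
General solution: q(n) = (A + Bn)·(-6)ⁿ

Characteristic: r² + 12r + 36 = 0, Roots: r = -6 (double root)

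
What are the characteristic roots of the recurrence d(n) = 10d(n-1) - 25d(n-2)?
Substitute d(n) = rⁿ and divide through by rⁿ⁻²: r² - 10r + 25 = 0
Factor: (r - 5)² = 0, so r = 5 (double root).
General solution: d(n) = (A + Bn)·5ⁿ

Characteristic: r² - 10r + 25 = 0, Roots: r = 5 (double root)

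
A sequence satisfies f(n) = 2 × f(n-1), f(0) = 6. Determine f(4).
Computing step by step:
f(0) = 6
f(1) = 2 × 6 = 12
f(2) = 2 × 12 = 24
f(3) = 2 × 24 = 48
f(4) = 2 × 48 = 96

96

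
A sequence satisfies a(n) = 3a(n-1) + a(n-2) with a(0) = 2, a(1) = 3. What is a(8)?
Computing the sequence terms:
2, 3, 11, 36, 119, 393, 1298, 4287, 14159

14159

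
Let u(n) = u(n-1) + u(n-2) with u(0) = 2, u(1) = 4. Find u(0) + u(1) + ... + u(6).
Computing the sequence terms: 2, 4, 6, 10, 16, 26, 42
Adding these values together:

106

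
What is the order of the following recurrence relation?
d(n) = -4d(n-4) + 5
The order is the largest lag k for which d(n-k) appears. Here the deepest term is d(n-4) (the 5 term is non-homogeneous and does not affect the order), so the order is 4.

Order 4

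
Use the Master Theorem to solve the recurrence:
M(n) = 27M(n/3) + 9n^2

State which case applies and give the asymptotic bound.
Master Theorem template: M(n) = a·M(n/b) + f(n).
Here: a=27, b=3, f(n)=9n^2
Compute log_b(a) = log_3(27) = 3.
f(n) = 9n^2 = O(n^(3-ε)) with ε = 1. Case 1: M(n) = Θ(n^log_b(a)) = Θ(n^3).

Case 1: M(n) = Θ(n^3)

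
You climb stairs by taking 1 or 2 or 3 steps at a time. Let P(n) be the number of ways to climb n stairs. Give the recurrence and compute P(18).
Condition on the size of the last step (1 to 3): before it there were n-1, …, n-3 stairs climbed, and these cases are disjoint, so P(n) = P(n-1) + P(n-2) + P(n-3) (order-3 linear recurrence).
Initial conditions by direct count (compositions of i into parts ≤ 3): P(1) = 1; P(2) = 2; P(3) = 4.
Iterating the recurrence: P(4) = 7, P(5) = 13, P(6) = 24, P(7) = 44, P(8) = 81, P(9) = 149, P(10) = 274, P(11) = 504, P(12) = 927, P(13) = 1705, P(14) = 3136, P(15) = 5768, P(16) = 10609, P(17) = 19513, P(18) = 35890.

P(n) = P(n-1) + P(n-2) + P(n-3), P(1) = 1, P(2) = 2, P(3) = 4; P(18) = 35890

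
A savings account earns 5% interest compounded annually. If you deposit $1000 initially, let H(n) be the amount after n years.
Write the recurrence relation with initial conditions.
Each year the balance grows by 5%, i.e. is multiplied by 1 + 5/100 = 1.05, so H(n) = 1.05 × H(n-1). The initial deposit gives H(0) = 1000.
Unrolling gives the closed form H(n) = 1000 × (1.05)ⁿ.

H(n) = 1.05 × H(n-1), H(0) = 1000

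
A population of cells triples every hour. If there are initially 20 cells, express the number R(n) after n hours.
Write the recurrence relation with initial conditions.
Each hour multiplies the count by 3, so the count after n hours depends only on the count after n-1 hours: R(n) = 3 × R(n-1). The starting count gives R(0) = 20.
Unrolling n times gives the closed form R(n) = 20 × 3ⁿ.

R(n) = 3 × R(n-1), R(0) = 20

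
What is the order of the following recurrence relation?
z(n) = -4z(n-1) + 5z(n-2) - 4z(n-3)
The order is the largest lag k for which z(n-k) appears. Here the deepest term is z(n-3), so the order is 3.

Order 3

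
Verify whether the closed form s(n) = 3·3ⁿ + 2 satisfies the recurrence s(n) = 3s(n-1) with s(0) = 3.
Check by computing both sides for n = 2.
From the recurrence with s(0) = 3:
  s(0) = 3, s(1) = 9, s(2) = 27
  so the recurrence gives s(2) = 27.
From the proposed closed form s(n) = 3·3ⁿ + 2:
  s(2) = 29.
The recurrence gives 27 but the closed form gives 29, so the closed form does not satisfy the recurrence.

No, the closed form is incorrect.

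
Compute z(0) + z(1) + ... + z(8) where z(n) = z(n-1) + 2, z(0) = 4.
Computing the sequence terms: 4, 6, 8, 10, 12, 14, 16, 18, 20
Adding these values together:

108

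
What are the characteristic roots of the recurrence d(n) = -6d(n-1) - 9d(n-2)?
Substitute d(n) = rⁿ and divide through by rⁿ⁻²: r² + 6r + 9 = 0
Factor: (r + 3)² = 0, so r = -3 (double root).
General solution: d(n) = (A + Bn)·(-3)ⁿ

Characteristic: r² + 6r + 9 = 0, Roots: r = -3 (double root)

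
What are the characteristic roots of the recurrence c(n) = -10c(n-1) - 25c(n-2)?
Substitute c(n) = rⁿ and divide through by rⁿ⁻²: r² + 10r + 25 = 0
Factor: (r + 5)² = 0, so r = -5 (double root).
General solution: c(n) = (A + Bn)·(-5)ⁿ

Characteristic: r² + 10r + 25 = 0, Roots: r = -5 (double root)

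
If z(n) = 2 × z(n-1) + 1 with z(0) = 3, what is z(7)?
Computing step by step:
z(0) = 3
z(1) = 2 × 3 + 1 = 7
z(2) = 2 × 7 + 1 = 15
z(3) = 2 × 15 + 1 = 31
z(4) = 2 × 31 + 1 = 63
z(5) = 2 × 63 + 1 = 127
z(6) = 2 × 127 + 1 = 255
z(7) = 2 × 255 + 1 = 511

511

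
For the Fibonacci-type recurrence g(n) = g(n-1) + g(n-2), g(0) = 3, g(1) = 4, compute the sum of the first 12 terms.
Computing the sequence terms: 3, 4, 7, 11, 18, 29, 47, 76, 123, 199, 322, 521
Adding these values together:

1360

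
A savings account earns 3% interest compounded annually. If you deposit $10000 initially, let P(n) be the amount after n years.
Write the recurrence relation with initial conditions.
Each year the balance grows by 3%, i.e. is multiplied by 1 + 3/100 = 1.03, so P(n) = 1.03 × P(n-1). The initial deposit gives P(0) = 10000.
Unrolling gives the closed form P(n) = 10000 × (1.03)ⁿ.

P(n) = 1.03 × P(n-1), P(0) = 10000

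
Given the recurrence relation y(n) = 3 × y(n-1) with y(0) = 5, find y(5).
Computing step by step:
y(0) = 5
y(1) = 3 × 5 = 15
y(2) = 3 × 15 = 45
y(3) = 3 × 45 = 135
y(4) = 3 × 135 = 405
y(5) = 3 × 405 = 1215

1215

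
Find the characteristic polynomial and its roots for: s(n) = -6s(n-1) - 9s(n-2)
Substitute s(n) = rⁿ and divide through by rⁿ⁻²: r² + 6r + 9 = 0
Factor: (r + 3)² = 0, so r = -3 (double root).
General solution: s(n) = (A + Bn)·(-3)ⁿ

Characteristic: r² + 6r + 9 = 0, Roots: r = -3 (double root)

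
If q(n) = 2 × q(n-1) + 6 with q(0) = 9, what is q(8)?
Computing step by step:
q(0) = 9
q(1) = 2 × 9 + 6 = 24
q(2) = 2 × 24 + 6 = 54
q(3) = 2 × 54 + 6 = 114
q(4) = 2 × 114 + 6 = 234
q(5) = 2 × 234 + 6 = 474
q(6) = 2 × 474 + 6 = 954
q(7) = 2 × 954 + 6 = 1914
q(8) = 2 × 1914 + 6 = 3834

3834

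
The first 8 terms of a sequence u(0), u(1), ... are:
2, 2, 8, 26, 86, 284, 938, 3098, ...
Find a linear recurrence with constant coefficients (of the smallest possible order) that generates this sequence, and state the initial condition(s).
Look for the lowest-order linear relation among consecutive terms.
Observation: u(n) - 3·u(n-1) - (1)·u(n-2) = 0 holds for the shown terms, and no order-1 relation u(n) = α·u(n-1) + β fits.
Check at n=3: 3·8 + (1)·2 = 26. ✓

u(n) = 3u(n-1) + u(n-2), u(0) = 2, u(1) = 2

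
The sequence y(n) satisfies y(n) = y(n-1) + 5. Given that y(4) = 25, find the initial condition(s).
y(4) = y(0) + 4·5, so y(0) = 25 - 20 = 5.

y(0) = 5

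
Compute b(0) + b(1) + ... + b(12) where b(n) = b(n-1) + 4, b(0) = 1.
Computing the sequence terms: 1, 5, 9, 13, 17, 21, 25, 29, 33, 37, 41, 45, 49
Adding these values together:

325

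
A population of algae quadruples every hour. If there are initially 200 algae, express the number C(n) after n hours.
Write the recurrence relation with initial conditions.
Each hour multiplies the count by 4, so the count after n hours depends only on the count after n-1 hours: C(n) = 4 × C(n-1). The starting count gives C(0) = 200.
Unrolling n times gives the closed form C(n) = 200 × 4ⁿ.

C(n) = 4 × C(n-1), C(0) = 200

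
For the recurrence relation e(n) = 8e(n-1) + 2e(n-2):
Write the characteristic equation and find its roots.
Substitute e(n) = rⁿ and divide through by rⁿ⁻²: r² - 8r - 2 = 0
Discriminant: 8² + 4·2 = 72, not a perfect square, so by the quadratic formula r = (8 ± √72)/2.
General solution: e(n) = A·r₁ⁿ + B·r₂ⁿ where r₁,r₂ = (8 ± √72)/2

Characteristic: r² - 8r - 2 = 0, Roots: r = (8 ± √72)/2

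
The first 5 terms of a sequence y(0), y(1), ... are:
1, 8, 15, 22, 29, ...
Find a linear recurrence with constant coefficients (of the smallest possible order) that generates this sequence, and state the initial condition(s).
Look for the lowest-order linear relation among consecutive terms.
Observation: consecutive differences are constant (= 7).
Check at n=2: 1·8 + 7 = 15. ✓

y(n) = y(n-1) + 7, y(0) = 1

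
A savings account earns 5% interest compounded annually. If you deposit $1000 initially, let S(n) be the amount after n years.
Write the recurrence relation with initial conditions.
Each year the balance grows by 5%, i.e. is multiplied by 1 + 5/100 = 1.05, so S(n) = 1.05 × S(n-1). The initial deposit gives S(0) = 1000.
Unrolling gives the closed form S(n) = 1000 × (1.05)ⁿ.

S(n) = 1.05 × S(n-1), S(0) = 1000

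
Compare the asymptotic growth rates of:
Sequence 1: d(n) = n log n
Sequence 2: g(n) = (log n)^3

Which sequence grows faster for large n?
Comparing growth rates:
Growth-rate hierarchy: log n ≺ any polynomial ≺ any exponential cⁿ (c>1) ≺ n! ≺ nⁿ.
polynomial degree 1 (with log factor) dominates polylogarithmic (log n)^3 asymptotically.

d(n) grows faster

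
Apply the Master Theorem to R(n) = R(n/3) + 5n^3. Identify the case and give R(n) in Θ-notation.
Master Theorem template: R(n) = a·R(n/b) + f(n).
Here: a=1, b=3, f(n)=5n^3
Compute log_b(a) = log_3(1) = 0.
f(n) = 5n^3 = Ω(n^(0+ε)) with ε = 3, and the regularity condition holds (a·f(n/b) = (a/b^3)·f(n) with a/b^3 = 3^-3 < 1). Case 3: R(n) = Θ(f(n)) = Θ(n^3).

Case 3: R(n) = Θ(n^3)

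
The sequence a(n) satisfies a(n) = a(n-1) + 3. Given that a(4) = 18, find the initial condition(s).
a(4) = a(0) + 4·3, so a(0) = 18 - 12 = 6.

a(0) = 6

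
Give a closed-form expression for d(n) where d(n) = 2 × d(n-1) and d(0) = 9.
Recurrence: d(n) = 2 × d(n-1), initial: d(0) = 9.
Each term is 2 times the previous, so this is geometric with ratio 2. After n steps: d(n) = d(0)·2ⁿ = 9·2ⁿ.

d(n) = 9·2ⁿ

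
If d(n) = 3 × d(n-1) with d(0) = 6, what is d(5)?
Computing step by step:
d(0) = 6
d(1) = 3 × 6 = 18
d(2) = 3 × 18 = 54
d(3) = 3 × 54 = 162
d(4) = 3 × 162 = 486
d(5) = 3 × 486 = 1458

1458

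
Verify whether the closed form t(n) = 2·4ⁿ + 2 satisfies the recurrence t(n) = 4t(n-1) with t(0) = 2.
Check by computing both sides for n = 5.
From the recurrence with t(0) = 2:
  t(0) = 2, t(1) = 8, t(2) = 32, t(3) = 128, t(4) = 512, t(5) = 2048
  so the recurrence gives t(5) = 2048.
From the proposed closed form t(n) = 2·4ⁿ + 2:
  t(5) = 2050.
The recurrence gives 2048 but the closed form gives 2050, so the closed form does not satisfy the recurrence.

No, the closed form is incorrect.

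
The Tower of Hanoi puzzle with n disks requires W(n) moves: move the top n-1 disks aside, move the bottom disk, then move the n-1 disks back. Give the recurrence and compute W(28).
Moving n disks = move the top n-1 disks aside (W(n-1) moves) + move the largest disk (1 move) + move the n-1 disks back on top (W(n-1) moves), so W(n) = 2W(n-1) + 1, with W(1) = 1 (a single disk takes one move).
First terms: 1, 3, 7, 15, 31, 63, … — each is one less than a power of 2. Indeed W(n) + 1 = 2(W(n-1) + 1) with W(1) + 1 = 2, so W(n) + 1 = 2ⁿ and W(n) = 2ⁿ - 1.
Hence W(28) = 2^28 - 1 = 268435456 - 1 = 268435455.

W(n) = 2W(n-1) + 1, W(1) = 1; W(28) = 268435455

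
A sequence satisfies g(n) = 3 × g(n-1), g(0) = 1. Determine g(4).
Computing step by step:
g(0) = 1
g(1) = 3 × 1 = 3
g(2) = 3 × 3 = 9
g(3) = 3 × 9 = 27
g(4) = 3 × 27 = 81

81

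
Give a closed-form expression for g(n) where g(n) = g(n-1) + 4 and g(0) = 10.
Recurrence: g(n) = g(n-1) + 4, initial: g(0) = 10.
Each step adds 4, so g(n) = g(0) + 4n = 4n + 10.

g(n) = 4n + 10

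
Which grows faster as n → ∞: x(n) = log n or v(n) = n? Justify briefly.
Comparing growth rates:
Growth-rate hierarchy: log n ≺ any polynomial ≺ any exponential cⁿ (c>1) ≺ n! ≺ nⁿ.
polynomial degree 1 dominates logarithmic asymptotically.

v(n) grows faster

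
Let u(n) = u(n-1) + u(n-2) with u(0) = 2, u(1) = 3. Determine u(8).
Computing the sequence terms:
2, 3, 5, 8, 13, 21, 34, 55, 89

89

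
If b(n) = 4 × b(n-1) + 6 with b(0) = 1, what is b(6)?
Computing step by step:
b(0) = 1
b(1) = 4 × 1 + 6 = 10
b(2) = 4 × 10 + 6 = 46
b(3) = 4 × 46 + 6 = 190
b(4) = 4 × 190 + 6 = 766
b(5) = 4 × 766 + 6 = 3070
b(6) = 4 × 3070 + 6 = 12286

12286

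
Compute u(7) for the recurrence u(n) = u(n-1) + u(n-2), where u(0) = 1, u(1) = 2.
Computing the sequence terms:
1, 2, 3, 5, 8, 13, 21, 34

34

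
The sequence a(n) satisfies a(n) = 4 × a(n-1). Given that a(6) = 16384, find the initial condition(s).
In general a(n) = 4ⁿ · a(0). At n = 6: a(0) = a(6) / 4^6 = 16384 / 4096 = 4.

a(0) = 4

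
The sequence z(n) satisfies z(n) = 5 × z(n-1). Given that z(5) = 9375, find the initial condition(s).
In general z(n) = 5ⁿ · z(0). At n = 5: z(0) = z(5) / 5^5 = 9375 / 3125 = 3.

z(0) = 3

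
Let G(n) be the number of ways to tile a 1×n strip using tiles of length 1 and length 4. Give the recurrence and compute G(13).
Condition on the last tile: it has length 1 (leaving a 1×(n-1) strip) or length 4 (leaving a 1×(n-4) strip), so G(n) = G(n-1) + G(n-4) (order-4 linear recurrence).
For 0 ≤ i < 4 only unit tiles fit, so G(i) = 1.
Iterating the recurrence: G(4) = 2, G(5) = 3, G(6) = 4, G(7) = 5, G(8) = 7, G(9) = 10, G(10) = 14, G(11) = 19, G(12) = 26, G(13) = 36.

G(n) = G(n-1) + G(n-4), with G(i) = 1 for 0 ≤ i < 4; G(13) = 36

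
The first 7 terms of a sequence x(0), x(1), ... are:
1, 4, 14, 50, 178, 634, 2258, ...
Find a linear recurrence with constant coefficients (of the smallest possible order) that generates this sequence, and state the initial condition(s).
Look for the lowest-order linear relation among consecutive terms.
Observation: x(n) - 3·x(n-1) - (2)·x(n-2) = 0 holds for the shown terms, and no order-1 relation x(n) = α·x(n-1) + β fits.
Check at n=3: 3·14 + (2)·4 = 50. ✓

x(n) = 3x(n-1) + 2x(n-2), x(0) = 1, x(1) = 4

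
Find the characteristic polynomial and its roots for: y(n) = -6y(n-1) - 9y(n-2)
Substitute y(n) = rⁿ and divide through by rⁿ⁻²: r² + 6r + 9 = 0
Factor: (r + 3)² = 0, so r = -3 (double root).
General solution: y(n) = (A + Bn)·(-3)ⁿ

Characteristic: r² + 6r + 9 = 0, Roots: r = -3 (double root)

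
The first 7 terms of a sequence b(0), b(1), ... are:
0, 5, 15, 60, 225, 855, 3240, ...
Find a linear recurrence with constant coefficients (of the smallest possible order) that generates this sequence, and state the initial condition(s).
Look for the lowest-order linear relation among consecutive terms.
Observation: b(n) - 3·b(n-1) - (3)·b(n-2) = 0 holds for the shown terms, and no order-1 relation b(n) = α·b(n-1) + β fits.
Check at n=3: 3·15 + (3)·5 = 60. ✓

b(n) = 3b(n-1) + 3b(n-2), b(0) = 0, b(1) = 5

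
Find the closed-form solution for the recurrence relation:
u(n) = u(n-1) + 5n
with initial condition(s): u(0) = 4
Recurrence: u(n) = u(n-1) + 5n, initial: u(0) = 4.
Telescoping: u(n) = u(0) + 5·Σᵢ₌₁ⁿ i = 4 + 5·n(n+1)/2.

u(n) = 5·n(n+1)/2 + 4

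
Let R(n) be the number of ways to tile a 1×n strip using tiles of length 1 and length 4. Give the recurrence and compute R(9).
Condition on the last tile: it has length 1 (leaving a 1×(n-1) strip) or length 4 (leaving a 1×(n-4) strip), so R(n) = R(n-1) + R(n-4) (order-4 linear recurrence).
For 0 ≤ i < 4 only unit tiles fit, so R(i) = 1.
Iterating the recurrence: R(4) = 2, R(5) = 3, R(6) = 4, R(7) = 5, R(8) = 7, R(9) = 10.

R(n) = R(n-1) + R(n-4), with R(i) = 1 for 0 ≤ i < 4; R(9) = 10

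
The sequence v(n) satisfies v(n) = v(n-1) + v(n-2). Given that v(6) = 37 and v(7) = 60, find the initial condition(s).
Work backwards using v(k) = v(k+2) - v(k+1):
v(5) = v(7) - v(6) = 60 - 37 = 23
v(4) = v(6) - v(5) = 37 - 23 = 14
v(3) = v(5) - v(4) = 23 - 14 = 9
v(2) = v(4) - v(3) = 14 - 9 = 5
v(1) = v(3) - v(2) = 9 - 5 = 4
v(0) = v(2) - v(1) = 5 - 4 = 1

v(0) = 1, v(1) = 4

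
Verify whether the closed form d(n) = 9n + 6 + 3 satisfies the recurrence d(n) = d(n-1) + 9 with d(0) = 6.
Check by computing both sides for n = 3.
From the recurrence with d(0) = 6:
  d(0) = 6, d(1) = 15, d(2) = 24, d(3) = 33
  so the recurrence gives d(3) = 33.
From the proposed closed form d(n) = 9n + 6 + 3:
  d(3) = 36.
The recurrence gives 33 but the closed form gives 36, so the closed form does not satisfy the recurrence.

No, the closed form is incorrect.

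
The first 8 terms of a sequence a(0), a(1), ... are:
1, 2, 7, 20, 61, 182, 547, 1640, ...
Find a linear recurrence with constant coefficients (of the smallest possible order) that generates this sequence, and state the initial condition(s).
Look for the lowest-order linear relation among consecutive terms.
Observation: a(n) - 2·a(n-1) - (3)·a(n-2) = 0 holds for the shown terms, and no order-1 relation a(n) = α·a(n-1) + β fits.
Check at n=3: 2·7 + (3)·2 = 20. ✓

a(n) = 2a(n-1) + 3a(n-2), a(0) = 1, a(1) = 2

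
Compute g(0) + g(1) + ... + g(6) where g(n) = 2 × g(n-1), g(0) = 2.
Computing the sequence terms: 2, 4, 8, 16, 32, 64, 128
Adding these values together:

254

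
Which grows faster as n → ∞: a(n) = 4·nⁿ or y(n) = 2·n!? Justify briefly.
Comparing growth rates:
Growth-rate hierarchy: log n ≺ any polynomial ≺ any exponential cⁿ (c>1) ≺ n! ≺ nⁿ.
super-exponential nⁿ dominates factorial asymptotically.

a(n) grows faster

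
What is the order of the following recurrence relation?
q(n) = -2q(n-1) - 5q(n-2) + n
The order is the largest lag k for which q(n-k) appears. Here the deepest term is q(n-2) (the n term is non-homogeneous and does not affect the order), so the order is 2.

Order 2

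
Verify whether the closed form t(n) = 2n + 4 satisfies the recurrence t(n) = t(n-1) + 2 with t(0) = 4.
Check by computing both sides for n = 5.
From the recurrence with t(0) = 4:
  t(0) = 4, t(1) = 6, t(2) = 8, t(3) = 10, t(4) = 12, t(5) = 14
  so the recurrence gives t(5) = 14.
From the proposed closed form t(n) = 2n + 4:
  t(5) = 14.
Both sides give 14 at n = 5, and the initial condition(s) match, so the closed form is consistent.

Yes, the closed form is correct.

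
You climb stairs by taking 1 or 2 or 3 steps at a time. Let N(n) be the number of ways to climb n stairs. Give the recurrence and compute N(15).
Condition on the size of the last step (1 to 3): before it there were n-1, …, n-3 stairs climbed, and these cases are disjoint, so N(n) = N(n-1) + N(n-2) + N(n-3) (order-3 linear recurrence).
Initial conditions by direct count (compositions of i into parts ≤ 3): N(1) = 1; N(2) = 2; N(3) = 4.
Iterating the recurrence: N(4) = 7, N(5) = 13, N(6) = 24, N(7) = 44, N(8) = 81, N(9) = 149, N(10) = 274, N(11) = 504, N(12) = 927, N(13) = 1705, N(14) = 3136, N(15) = 5768.

N(n) = N(n-1) + N(n-2) + N(n-3), N(1) = 1, N(2) = 2, N(3) = 4; N(15) = 5768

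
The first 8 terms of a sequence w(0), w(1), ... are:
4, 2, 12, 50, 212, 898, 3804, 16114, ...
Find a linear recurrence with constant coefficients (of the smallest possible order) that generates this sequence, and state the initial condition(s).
Look for the lowest-order linear relation among consecutive terms.
Observation: w(n) - 4·w(n-1) - (1)·w(n-2) = 0 holds for the shown terms, and no order-1 relation w(n) = α·w(n-1) + β fits.
Check at n=3: 4·12 + (1)·2 = 50. ✓

w(n) = 4w(n-1) + w(n-2), w(0) = 4, w(1) = 2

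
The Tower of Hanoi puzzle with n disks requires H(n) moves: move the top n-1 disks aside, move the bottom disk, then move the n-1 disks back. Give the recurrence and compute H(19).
Moving n disks = move the top n-1 disks aside (H(n-1) moves) + move the largest disk (1 move) + move the n-1 disks back on top (H(n-1) moves), so H(n) = 2H(n-1) + 1, with H(1) = 1 (a single disk takes one move).
First terms: 1, 3, 7, 15, 31, 63, … — each is one less than a power of 2. Indeed H(n) + 1 = 2(H(n-1) + 1) with H(1) + 1 = 2, so H(n) + 1 = 2ⁿ and H(n) = 2ⁿ - 1.
Hence H(19) = 2^19 - 1 = 524288 - 1 = 524287.

H(n) = 2H(n-1) + 1, H(1) = 1; H(19) = 524287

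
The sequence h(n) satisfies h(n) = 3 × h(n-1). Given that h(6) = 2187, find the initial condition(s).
In general h(n) = 3ⁿ · h(0). At n = 6: h(0) = h(6) / 3^6 = 2187 / 729 = 3.

h(0) = 3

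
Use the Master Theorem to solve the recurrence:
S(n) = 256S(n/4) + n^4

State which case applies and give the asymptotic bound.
Master Theorem template: S(n) = a·S(n/b) + f(n).
Here: a=256, b=4, f(n)=n^4
Compute log_b(a) = log_4(256) = 4.
f(n) = n^4 = Θ(n^4). Case 2: S(n) = Θ(n^4 log n).

Case 2: S(n) = Θ(n^4 log n)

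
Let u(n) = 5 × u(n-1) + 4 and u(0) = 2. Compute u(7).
Computing step by step:
u(0) = 2
u(1) = 5 × 2 + 4 = 14
u(2) = 5 × 14 + 4 = 74
u(3) = 5 × 74 + 4 = 374
u(4) = 5 × 374 + 4 = 1874
u(5) = 5 × 1874 + 4 = 9374
u(6) = 5 × 9374 + 4 = 46874
u(7) = 5 × 46874 + 4 = 234374

234374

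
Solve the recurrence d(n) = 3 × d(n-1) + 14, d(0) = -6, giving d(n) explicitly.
Recurrence: d(n) = 3 × d(n-1) + 14, initial: d(0) = -6.
Try d(n) = A·3ⁿ + C. Substituting: A·3ⁿ + C = 3(A·3ⁿ⁻¹ + C) + 14 = A·3ⁿ + 3C + 14, so C = 3C + 14, giving C = -7. Then d(0) = A - 7 = -6 gives A = 1.

d(n) = 3ⁿ - 7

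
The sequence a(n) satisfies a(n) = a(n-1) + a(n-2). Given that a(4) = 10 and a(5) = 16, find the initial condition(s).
Work backwards using a(k) = a(k+2) - a(k+1):
a(3) = a(5) - a(4) = 16 - 10 = 6
a(2) = a(4) - a(3) = 10 - 6 = 4
a(1) = a(3) - a(2) = 6 - 4 = 2
a(0) = a(2) - a(1) = 4 - 2 = 2

a(0) = 2, a(1) = 2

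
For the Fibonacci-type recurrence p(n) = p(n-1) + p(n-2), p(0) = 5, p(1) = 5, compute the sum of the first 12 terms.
Computing the sequence terms: 5, 5, 10, 15, 25, 40, 65, 105, 170, 275, 445, 720
Adding these values together:

1880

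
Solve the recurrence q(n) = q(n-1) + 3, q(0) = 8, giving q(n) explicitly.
Recurrence: q(n) = q(n-1) + 3, initial: q(0) = 8.
Each step adds 3, so q(n) = q(0) + 3n = 3n + 8.

q(n) = 3n + 8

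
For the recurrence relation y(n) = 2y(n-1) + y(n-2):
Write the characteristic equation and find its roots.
Substitute y(n) = rⁿ and divide through by rⁿ⁻²: r² - 2r - 1 = 0
Discriminant: 2² + 4·1 = 8, not a perfect square, so by the quadratic formula r = (2 ± √8)/2.
General solution: y(n) = A·r₁ⁿ + B·r₂ⁿ where r₁,r₂ = (2 ± √8)/2

Characteristic: r² - 2r - 1 = 0, Roots: r = (2 ± √8)/2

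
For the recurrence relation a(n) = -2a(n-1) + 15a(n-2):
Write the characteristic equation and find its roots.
Substitute a(n) = rⁿ and divide through by rⁿ⁻²: r² + 2r - 15 = 0
Factor: (r - 3)(r + 5) = 0, so r = 3, -5.
General solution: a(n) = A·3ⁿ + B·(-5)ⁿ

Characteristic: r² + 2r - 15 = 0, Roots: r = 3, -5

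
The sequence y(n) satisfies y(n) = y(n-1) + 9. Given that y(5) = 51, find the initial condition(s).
y(5) = y(0) + 5·9, so y(0) = 51 - 45 = 6.

y(0) = 6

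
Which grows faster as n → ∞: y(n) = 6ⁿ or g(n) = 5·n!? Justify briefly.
Comparing growth rates:
Growth-rate hierarchy: log n ≺ any polynomial ≺ any exponential cⁿ (c>1) ≺ n! ≺ nⁿ.
factorial dominates exponential base 6 asymptotically.

g(n) grows faster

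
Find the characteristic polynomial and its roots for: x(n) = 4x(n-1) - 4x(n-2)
Substitute x(n) = rⁿ and divide through by rⁿ⁻²: r² - 4r + 4 = 0
Factor: (r - 2)² = 0, so r = 2 (double root).
General solution: x(n) = (A + Bn)·2ⁿ

Characteristic: r² - 4r + 4 = 0, Roots: r = 2 (double root)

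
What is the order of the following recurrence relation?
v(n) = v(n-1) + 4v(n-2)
The order is the largest lag k for which v(n-k) appears. Here the deepest term is v(n-2), so the order is 2.

Order 2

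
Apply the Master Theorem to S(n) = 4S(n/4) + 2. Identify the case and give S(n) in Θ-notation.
Master Theorem template: S(n) = a·S(n/b) + f(n).
Here: a=4, b=4, f(n)=2
Compute log_b(a) = log_4(4) = 1.
f(n) = 2 = O(n^(1-ε)) with ε = 1. Case 1: S(n) = Θ(n^log_b(a)) = Θ(n).

Case 1: S(n) = Θ(n)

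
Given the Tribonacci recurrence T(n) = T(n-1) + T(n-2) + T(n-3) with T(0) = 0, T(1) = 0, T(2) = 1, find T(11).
Computing the sequence terms:
0, 0, 1, 1, 2, 4, 7, 13, 24, 44, 81, 149

149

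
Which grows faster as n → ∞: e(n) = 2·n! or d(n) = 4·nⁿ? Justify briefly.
Comparing growth rates:
Growth-rate hierarchy: log n ≺ any polynomial ≺ any exponential cⁿ (c>1) ≺ n! ≺ nⁿ.
super-exponential nⁿ dominates factorial asymptotically.

d(n) grows faster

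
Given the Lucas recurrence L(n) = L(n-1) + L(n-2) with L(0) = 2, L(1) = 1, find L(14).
Computing the sequence terms:
2, 1, 3, 4, 7, 11, 18, 29, 47, 76, 123, 199, 322, 521, 843

843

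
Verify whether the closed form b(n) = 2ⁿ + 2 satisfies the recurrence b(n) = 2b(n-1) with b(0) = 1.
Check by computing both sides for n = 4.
From the recurrence with b(0) = 1:
  b(0) = 1, b(1) = 2, b(2) = 4, b(3) = 8, b(4) = 16
  so the recurrence gives b(4) = 16.
From the proposed closed form b(n) = 2ⁿ + 2:
  b(4) = 18.
The recurrence gives 16 but the closed form gives 18, so the closed form does not satisfy the recurrence.

No, the closed form is incorrect.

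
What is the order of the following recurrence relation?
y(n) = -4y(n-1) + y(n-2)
The order is the largest lag k for which y(n-k) appears. Here the deepest term is y(n-2), so the order is 2.

Order 2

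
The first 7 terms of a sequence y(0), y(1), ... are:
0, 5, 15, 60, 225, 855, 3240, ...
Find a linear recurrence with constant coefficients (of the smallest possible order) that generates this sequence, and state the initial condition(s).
Look for the lowest-order linear relation among consecutive terms.
Observation: y(n) - 3·y(n-1) - (3)·y(n-2) = 0 holds for the shown terms, and no order-1 relation y(n) = α·y(n-1) + β fits.
Check at n=3: 3·15 + (3)·5 = 60. ✓

y(n) = 3y(n-1) + 3y(n-2), y(0) = 0, y(1) = 5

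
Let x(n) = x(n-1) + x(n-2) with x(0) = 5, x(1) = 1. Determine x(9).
Computing the sequence terms:
5, 1, 6, 7, 13, 20, 33, 53, 86, 139

139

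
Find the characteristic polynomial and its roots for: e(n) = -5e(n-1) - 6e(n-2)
Substitute e(n) = rⁿ and divide through by rⁿ⁻²: r² + 5r + 6 = 0
Factor: (r + 3)(r + 2) = 0, so r = -3, -2.
General solution: e(n) = A·(-3)ⁿ + B·(-2)ⁿ

Characteristic: r² + 5r + 6 = 0, Roots: r = -3, -2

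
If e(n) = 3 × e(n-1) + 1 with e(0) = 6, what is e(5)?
Computing step by step:
e(0) = 6
e(1) = 3 × 6 + 1 = 19
e(2) = 3 × 19 + 1 = 58
e(3) = 3 × 58 + 1 = 175
e(4) = 3 × 175 + 1 = 526
e(5) = 3 × 526 + 1 = 1579

1579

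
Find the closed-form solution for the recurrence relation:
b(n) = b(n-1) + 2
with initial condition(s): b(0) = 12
Recurrence: b(n) = b(n-1) + 2, initial: b(0) = 12.
Each step adds 2, so b(n) = b(0) + 2n = 2n + 12.

b(n) = 2n + 12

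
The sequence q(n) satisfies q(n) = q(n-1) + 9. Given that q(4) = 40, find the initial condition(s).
q(4) = q(0) + 4·9, so q(0) = 40 - 36 = 4.

q(0) = 4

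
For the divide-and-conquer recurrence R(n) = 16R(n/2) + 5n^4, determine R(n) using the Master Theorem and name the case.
Master Theorem template: R(n) = a·R(n/b) + f(n).
Here: a=16, b=2, f(n)=5n^4
Compute log_b(a) = log_2(16) = 4.
f(n) = 5n^4 = Θ(n^4). Case 2: R(n) = Θ(n^4 log n).

Case 2: R(n) = Θ(n^4 log n)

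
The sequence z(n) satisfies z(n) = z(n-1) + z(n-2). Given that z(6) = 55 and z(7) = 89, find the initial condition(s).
Work backwards using z(k) = z(k+2) - z(k+1):
z(5) = z(7) - z(6) = 89 - 55 = 34
z(4) = z(6) - z(5) = 55 - 34 = 21
z(3) = z(5) - z(4) = 34 - 21 = 13
z(2) = z(4) - z(3) = 21 - 13 = 8
z(1) = z(3) - z(2) = 13 - 8 = 5
z(0) = z(2) - z(1) = 8 - 5 = 3

z(0) = 3, z(1) = 5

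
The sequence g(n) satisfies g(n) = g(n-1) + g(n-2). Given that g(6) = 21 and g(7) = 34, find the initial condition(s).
Work backwards using g(k) = g(k+2) - g(k+1):
g(5) = g(7) - g(6) = 34 - 21 = 13
g(4) = g(6) - g(5) = 21 - 13 = 8
g(3) = g(5) - g(4) = 13 - 8 = 5
g(2) = g(4) - g(3) = 8 - 5 = 3
g(1) = g(3) - g(2) = 5 - 3 = 2
g(0) = g(2) - g(1) = 3 - 2 = 1

g(0) = 1, g(1) = 2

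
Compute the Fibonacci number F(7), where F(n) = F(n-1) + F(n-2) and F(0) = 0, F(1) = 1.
Computing the sequence terms:
0, 1, 1, 2, 3, 5, 8, 13

13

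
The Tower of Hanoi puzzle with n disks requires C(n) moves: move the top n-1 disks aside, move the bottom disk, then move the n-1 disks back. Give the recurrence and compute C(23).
Moving n disks = move the top n-1 disks aside (C(n-1) moves) + move the largest disk (1 move) + move the n-1 disks back on top (C(n-1) moves), so C(n) = 2C(n-1) + 1, with C(1) = 1 (a single disk takes one move).
First terms: 1, 3, 7, 15, 31, 63, … — each is one less than a power of 2. Indeed C(n) + 1 = 2(C(n-1) + 1) with C(1) + 1 = 2, so C(n) + 1 = 2ⁿ and C(n) = 2ⁿ - 1.
Hence C(23) = 2^23 - 1 = 8388608 - 1 = 8388607.

C(n) = 2C(n-1) + 1, C(1) = 1; C(23) = 8388607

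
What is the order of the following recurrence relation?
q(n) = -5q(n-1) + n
The order is the largest lag k for which q(n-k) appears. Here the deepest term is q(n-1) (the n term is non-homogeneous and does not affect the order), so the order is 1.

Order 1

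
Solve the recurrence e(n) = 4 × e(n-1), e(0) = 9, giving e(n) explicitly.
Recurrence: e(n) = 4 × e(n-1), initial: e(0) = 9.
Each term is 4 times the previous, so this is geometric with ratio 4. After n steps: e(n) = e(0)·4ⁿ = 9·4ⁿ.

e(n) = 9·4ⁿ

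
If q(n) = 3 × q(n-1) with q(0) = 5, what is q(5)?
Computing step by step:
q(0) = 5
q(1) = 3 × 5 = 15
q(2) = 3 × 15 = 45
q(3) = 3 × 45 = 135
q(4) = 3 × 135 = 405
q(5) = 3 × 405 = 1215

1215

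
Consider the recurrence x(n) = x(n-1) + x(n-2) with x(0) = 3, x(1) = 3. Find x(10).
Computing the sequence terms:
3, 3, 6, 9, 15, 24, 39, 63, 102, 165, 267

267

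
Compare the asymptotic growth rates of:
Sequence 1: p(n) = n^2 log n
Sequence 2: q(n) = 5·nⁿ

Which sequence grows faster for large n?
Comparing growth rates:
Growth-rate hierarchy: log n ≺ any polynomial ≺ any exponential cⁿ (c>1) ≺ n! ≺ nⁿ.
super-exponential nⁿ dominates polynomial degree 2 (with log factor) asymptotically.

q(n) grows faster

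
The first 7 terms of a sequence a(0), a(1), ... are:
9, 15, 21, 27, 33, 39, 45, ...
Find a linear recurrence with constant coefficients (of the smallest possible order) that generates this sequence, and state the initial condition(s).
Look for the lowest-order linear relation among consecutive terms.
Observation: consecutive differences are constant (= 6).
Check at n=2: 1·15 + 6 = 21. ✓

a(n) = a(n-1) + 6, a(0) = 9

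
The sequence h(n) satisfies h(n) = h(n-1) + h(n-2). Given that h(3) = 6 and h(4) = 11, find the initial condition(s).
Work backwards using h(k) = h(k+2) - h(k+1):
h(2) = h(4) - h(3) = 11 - 6 = 5
h(1) = h(3) - h(2) = 6 - 5 = 1
h(0) = h(2) - h(1) = 5 - 1 = 4

h(0) = 4, h(1) = 1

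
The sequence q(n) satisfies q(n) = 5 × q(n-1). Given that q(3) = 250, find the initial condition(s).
In general q(n) = 5ⁿ · q(0). At n = 3: q(0) = q(3) / 5^3 = 250 / 125 = 2.

q(0) = 2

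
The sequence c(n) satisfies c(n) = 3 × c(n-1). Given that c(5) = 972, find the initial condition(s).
In general c(n) = 3ⁿ · c(0). At n = 5: c(0) = c(5) / 3^5 = 972 / 243 = 4.

c(0) = 4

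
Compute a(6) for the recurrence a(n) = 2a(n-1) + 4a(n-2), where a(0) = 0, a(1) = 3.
Computing the sequence terms:
0, 3, 6, 24, 72, 240, 768

768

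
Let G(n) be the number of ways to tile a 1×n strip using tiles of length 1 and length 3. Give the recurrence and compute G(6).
Condition on the last tile: it has length 1 (leaving a 1×(n-1) strip) or length 3 (leaving a 1×(n-3) strip), so G(n) = G(n-1) + G(n-3) (order-3 linear recurrence).
For 0 ≤ i < 3 only unit tiles fit, so G(i) = 1.
Iterating the recurrence: G(3) = 2, G(4) = 3, G(5) = 4, G(6) = 6.

G(n) = G(n-1) + G(n-3), with G(i) = 1 for 0 ≤ i < 3; G(6) = 6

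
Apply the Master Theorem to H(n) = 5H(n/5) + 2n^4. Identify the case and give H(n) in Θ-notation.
Master Theorem template: H(n) = a·H(n/b) + f(n).
Here: a=5, b=5, f(n)=2n^4
Compute log_b(a) = log_5(5) = 1.
f(n) = 2n^4 = Ω(n^(1+ε)) with ε = 3, and the regularity condition holds (a·f(n/b) = (a/b^4)·f(n) with a/b^4 = 5^-3 < 1). Case 3: H(n) = Θ(f(n)) = Θ(n^4).

Case 3: H(n) = Θ(n^4)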